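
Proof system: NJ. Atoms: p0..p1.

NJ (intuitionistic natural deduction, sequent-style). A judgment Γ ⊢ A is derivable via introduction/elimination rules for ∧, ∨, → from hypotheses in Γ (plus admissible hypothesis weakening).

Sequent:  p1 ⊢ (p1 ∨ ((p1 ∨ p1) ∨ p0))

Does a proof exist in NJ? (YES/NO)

Derivation trace:
[∨I₂] p1 ⊢ (p1 ∨ ((p1 ∨ p1) ∨ p0))
  [∨I₁] p1 ⊢ ((p1 ∨ p1) ∨ p0)
    [∨I₁] p1 ⊢ (p1 ∨ p1)
      [Ax] p1 ⊢ p1

Result: YES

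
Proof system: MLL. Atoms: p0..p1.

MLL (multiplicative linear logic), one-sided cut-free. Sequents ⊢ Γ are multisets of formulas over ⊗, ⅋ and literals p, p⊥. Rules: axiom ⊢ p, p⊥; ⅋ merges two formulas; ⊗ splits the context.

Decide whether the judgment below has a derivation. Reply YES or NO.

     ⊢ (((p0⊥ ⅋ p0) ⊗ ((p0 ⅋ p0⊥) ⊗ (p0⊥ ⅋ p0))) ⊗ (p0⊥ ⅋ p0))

Proof tree:
[⊗]  ⊢ (((p0⊥ ⅋ p0) ⊗ ((p0 ⅋ p0⊥) ⊗ (p0⊥ ⅋ p0))) ⊗ (p0⊥ ⅋ p0))
  [⊗]  ⊢ ((p0⊥ ⅋ p0) ⊗ ((p0 ⅋ p0⊥) ⊗ (p0⊥ ⅋ p0)))
    [⅋]  ⊢ (p0⊥ ⅋ p0)
      [Ax]  ⊢ p0, p0⊥
    [⊗]  ⊢ ((p0 ⅋ p0⊥) ⊗ (p0⊥ ⅋ p0))
      [⅋]  ⊢ (p0 ⅋ p0⊥)
        [Ax]  ⊢ p0, p0⊥
      [⅋]  ⊢ (p0⊥ ⅋ p0)
        [Ax]  ⊢ p0, p0⊥
  [⅋]  ⊢ (p0⊥ ⅋ p0)
    [Ax]  ⊢ p0, p0⊥

Result: YES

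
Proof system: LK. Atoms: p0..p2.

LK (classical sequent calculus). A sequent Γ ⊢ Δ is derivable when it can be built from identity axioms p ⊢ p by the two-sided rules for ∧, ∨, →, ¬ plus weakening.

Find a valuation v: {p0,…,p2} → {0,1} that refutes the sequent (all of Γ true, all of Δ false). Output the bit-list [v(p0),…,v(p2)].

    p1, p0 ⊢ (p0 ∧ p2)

Truth-table refutation:
  v=000: Γ:[p1=F, p0=F] Δ:[(p0 ∧ p2)=F] refutes=False
  v=001: Γ:[p1=F, p0=F] Δ:[(p0 ∧ p2)=F] refutes=False
  v=010: Γ:[p1=T, p0=F] Δ:[(p0 ∧ p2)=F] refutes=False
  v=011: Γ:[p1=T, p0=F] Δ:[(p0 ∧ p2)=F] refutes=False
  v=100: Γ:[p1=F, p0=T] Δ:[(p0 ∧ p2)=F] refutes=False
  v=101: Γ:[p1=F, p0=T] Δ:[(p0 ∧ p2)=T] refutes=False
  v=110: Γ:[p1=T, p0=T] Δ:[(p0 ∧ p2)=F] refutes=True  ← countermodel

Result: [1, 1, 0]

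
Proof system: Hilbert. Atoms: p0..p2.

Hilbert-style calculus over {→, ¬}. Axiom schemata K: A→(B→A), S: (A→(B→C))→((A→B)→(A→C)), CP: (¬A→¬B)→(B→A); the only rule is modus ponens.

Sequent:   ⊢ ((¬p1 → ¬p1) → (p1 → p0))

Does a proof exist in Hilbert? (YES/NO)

Enumerate valuations to refute Γ ⊢ Δ:
  v=000: Γ:[] Δ:[((¬p1 → ¬p1) → (p1 → p0))=T] refutes=False
  v=001: Γ:[] Δ:[((¬p1 → ¬p1) → (p1 → p0))=T] refutes=False
  v=010: Γ:[] Δ:[((¬p1 → ¬p1) → (p1 → p0))=F] refutes=True  ← countermodel

Result: NO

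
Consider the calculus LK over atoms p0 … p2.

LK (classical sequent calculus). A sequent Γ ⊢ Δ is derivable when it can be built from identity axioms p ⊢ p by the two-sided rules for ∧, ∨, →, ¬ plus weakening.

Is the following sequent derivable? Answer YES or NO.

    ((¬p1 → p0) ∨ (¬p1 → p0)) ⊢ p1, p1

Truth-table refutation:
  v=000: Γ:[((¬p1 → p0) ∨ (¬p1 → p0))=F] Δ:[p1=F, p1=F] refutes=False
  v=001: Γ:[((¬p1 → p0) ∨ (¬p1 → p0))=F] Δ:[p1=F, p1=F] refutes=False
  v=010: Γ:[((¬p1 → p0) ∨ (¬p1 → p0))=T] Δ:[p1=T, p1=T] refutes=False
  v=011: Γ:[((¬p1 → p0) ∨ (¬p1 → p0))=T] Δ:[p1=T, p1=T] refutes=False
  v=100: Γ:[((¬p1 → p0) ∨ (¬p1 → p0))=T] Δ:[p1=F, p1=F] refutes=True  ← countermodel

Result: NO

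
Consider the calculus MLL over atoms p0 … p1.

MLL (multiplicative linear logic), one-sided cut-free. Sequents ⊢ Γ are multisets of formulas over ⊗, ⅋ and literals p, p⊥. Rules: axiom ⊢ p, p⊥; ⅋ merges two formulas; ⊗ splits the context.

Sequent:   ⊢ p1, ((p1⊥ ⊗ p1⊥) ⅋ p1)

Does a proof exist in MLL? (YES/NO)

Proof tree:
[⅋]  ⊢ p1, ((p1⊥ ⊗ p1⊥) ⅋ p1)
  [⊗]  ⊢ p1, p1, (p1⊥ ⊗ p1⊥)
    [Ax]  ⊢ p1, p1⊥
    [Ax]  ⊢ p1, p1⊥

Result: YES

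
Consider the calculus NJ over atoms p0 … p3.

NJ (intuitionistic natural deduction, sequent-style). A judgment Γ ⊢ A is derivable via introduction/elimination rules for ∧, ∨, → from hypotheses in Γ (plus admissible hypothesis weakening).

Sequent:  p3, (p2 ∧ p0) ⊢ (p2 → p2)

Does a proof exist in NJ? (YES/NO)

Derivation (root first):
[Wk] p3, (p2 ∧ p0) ⊢ (p2 → p2)
  [→I] p3 ⊢ (p2 → p2)
    [Wk] p2, p3 ⊢ p2
      [Ax] p2 ⊢ p2

Result: YES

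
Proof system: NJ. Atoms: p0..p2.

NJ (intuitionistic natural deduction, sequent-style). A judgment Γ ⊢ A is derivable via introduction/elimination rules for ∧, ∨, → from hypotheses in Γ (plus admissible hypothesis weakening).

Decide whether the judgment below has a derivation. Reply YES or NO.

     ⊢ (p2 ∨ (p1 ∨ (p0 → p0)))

Derivation (root first):
[∨I₂]  ⊢ (p2 ∨ (p1 ∨ (p0 → p0)))
  [∨I₂]  ⊢ (p1 ∨ (p0 → p0))
    [→I]  ⊢ (p0 → p0)
      [Ax] p0 ⊢ p0

Result: YES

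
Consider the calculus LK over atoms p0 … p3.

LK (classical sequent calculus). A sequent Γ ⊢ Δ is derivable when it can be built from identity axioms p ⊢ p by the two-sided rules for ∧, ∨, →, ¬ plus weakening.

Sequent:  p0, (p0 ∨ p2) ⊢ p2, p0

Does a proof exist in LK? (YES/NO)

Proof tree:
[∨L] p0, (p0 ∨ p2) ⊢ p2, p0
  [Ax] p0 ⊢ p0
  [WR] p0, p2 ⊢ p0, p2
    [WL] p0, p2 ⊢ p0
      [Ax] p0 ⊢ p0

Result: YES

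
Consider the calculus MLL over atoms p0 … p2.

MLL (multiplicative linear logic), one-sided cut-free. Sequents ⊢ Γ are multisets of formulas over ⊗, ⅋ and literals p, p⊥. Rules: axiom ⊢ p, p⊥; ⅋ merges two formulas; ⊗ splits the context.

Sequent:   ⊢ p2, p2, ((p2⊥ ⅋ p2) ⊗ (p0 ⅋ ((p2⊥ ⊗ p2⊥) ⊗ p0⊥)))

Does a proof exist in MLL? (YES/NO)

Proof tree:
[⊗]  ⊢ p2, p2, ((p2⊥ ⅋ p2) ⊗ (p0 ⅋ ((p2⊥ ⊗ p2⊥) ⊗ p0⊥)))
  [⅋]  ⊢ (p2⊥ ⅋ p2)
    [Ax]  ⊢ p2, p2⊥
  [⅋]  ⊢ p2, p2, (p0 ⅋ ((p2⊥ ⊗ p2⊥) ⊗ p0⊥))
    [⊗]  ⊢ p2, p2, p0, ((p2⊥ ⊗ p2⊥) ⊗ p0⊥)
      [⊗]  ⊢ p2, p2, (p2⊥ ⊗ p2⊥)
        [Ax]  ⊢ p2, p2⊥
        [Ax]  ⊢ p2, p2⊥
      [Ax]  ⊢ p0, p0⊥

Result: YES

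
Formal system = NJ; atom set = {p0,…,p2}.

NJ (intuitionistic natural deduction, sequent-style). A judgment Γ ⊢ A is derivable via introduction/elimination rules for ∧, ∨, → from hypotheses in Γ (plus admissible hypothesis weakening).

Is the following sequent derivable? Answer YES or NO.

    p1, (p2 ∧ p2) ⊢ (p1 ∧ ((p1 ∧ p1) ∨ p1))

Derivation trace:
[∧I] p1, (p2 ∧ p2) ⊢ (p1 ∧ ((p1 ∧ p1) ∨ p1))
  [Wk] p1, p1 ⊢ p1
    [Ax] p1 ⊢ p1
  [Wk] p1, (p2 ∧ p2) ⊢ ((p1 ∧ p1) ∨ p1)
    [∨I₁] p1 ⊢ ((p1 ∧ p1) ∨ p1)
      [∧I] p1 ⊢ (p1 ∧ p1)
        [Ax] p1 ⊢ p1
        [Ax] p1 ⊢ p1

Result: YES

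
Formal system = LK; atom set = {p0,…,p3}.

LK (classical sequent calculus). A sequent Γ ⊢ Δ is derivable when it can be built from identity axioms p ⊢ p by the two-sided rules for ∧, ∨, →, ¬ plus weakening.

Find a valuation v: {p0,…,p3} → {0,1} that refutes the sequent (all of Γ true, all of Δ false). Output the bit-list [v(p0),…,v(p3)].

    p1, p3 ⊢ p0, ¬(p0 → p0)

Truth-table refutation:
  v=0000: Γ:[p1=F, p3=F] Δ:[p0=F, ¬(p0 → p0)=F] refutes=False
  v=0001: Γ:[p1=F, p3=T] Δ:[p0=F, ¬(p0 → p0)=F] refutes=False
  v=0010: Γ:[p1=F, p3=F] Δ:[p0=F, ¬(p0 → p0)=F] refutes=False
  v=0011: Γ:[p1=F, p3=T] Δ:[p0=F, ¬(p0 → p0)=F] refutes=False
  v=0100: Γ:[p1=T, p3=F] Δ:[p0=F, ¬(p0 → p0)=F] refutes=False
  v=0101: Γ:[p1=T, p3=T] Δ:[p0=F, ¬(p0 → p0)=F] refutes=True  ← countermodel

Result: [0, 1, 0, 1]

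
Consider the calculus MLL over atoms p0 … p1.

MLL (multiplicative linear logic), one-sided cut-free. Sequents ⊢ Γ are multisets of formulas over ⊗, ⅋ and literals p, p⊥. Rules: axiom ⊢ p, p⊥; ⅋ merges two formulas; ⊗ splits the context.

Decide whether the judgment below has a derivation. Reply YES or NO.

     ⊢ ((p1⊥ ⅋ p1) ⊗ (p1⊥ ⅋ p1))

Proof tree:
[⊗]  ⊢ ((p1⊥ ⅋ p1) ⊗ (p1⊥ ⅋ p1))
  [⅋]  ⊢ (p1⊥ ⅋ p1)
    [Ax]  ⊢ p1, p1⊥
  [⅋]  ⊢ (p1⊥ ⅋ p1)
    [Ax]  ⊢ p1, p1⊥

Result: YES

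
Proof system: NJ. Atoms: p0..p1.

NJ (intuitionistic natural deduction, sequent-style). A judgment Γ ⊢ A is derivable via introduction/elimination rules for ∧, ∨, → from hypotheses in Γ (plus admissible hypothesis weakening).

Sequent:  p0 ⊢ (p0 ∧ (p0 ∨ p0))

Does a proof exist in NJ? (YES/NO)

Proof tree:
[∧I] p0 ⊢ (p0 ∧ (p0 ∨ p0))
  [Ax] p0 ⊢ p0
  [∨I₂] p0 ⊢ (p0 ∨ p0)
    [Ax] p0 ⊢ p0

Result: YES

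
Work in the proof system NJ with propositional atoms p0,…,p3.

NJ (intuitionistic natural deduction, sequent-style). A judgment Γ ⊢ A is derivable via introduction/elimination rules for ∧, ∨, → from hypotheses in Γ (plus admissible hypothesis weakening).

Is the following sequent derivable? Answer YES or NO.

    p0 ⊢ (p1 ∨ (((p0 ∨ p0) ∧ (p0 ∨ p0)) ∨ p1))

Derivation trace:
[∨I₂] p0 ⊢ (p1 ∨ (((p0 ∨ p0) ∧ (p0 ∨ p0)) ∨ p1))
  [∨I₁] p0 ⊢ (((p0 ∨ p0) ∧ (p0 ∨ p0)) ∨ p1)
    [∧I] p0 ⊢ ((p0 ∨ p0) ∧ (p0 ∨ p0))
      [∨I₁] p0 ⊢ (p0 ∨ p0)
        [Ax] p0 ⊢ p0
      [∨I₁] p0 ⊢ (p0 ∨ p0)
        [Ax] p0 ⊢ p0

Result: YES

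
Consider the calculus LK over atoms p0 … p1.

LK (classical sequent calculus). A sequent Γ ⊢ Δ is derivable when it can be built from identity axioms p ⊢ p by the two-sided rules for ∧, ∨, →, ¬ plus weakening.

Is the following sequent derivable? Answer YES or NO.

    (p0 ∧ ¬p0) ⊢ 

Proof tree:
[∧L] (p0 ∧ ¬p0) ⊢ 
  [¬L] p0, ¬p0 ⊢ 
    [Ax] p0 ⊢ p0

Result: YES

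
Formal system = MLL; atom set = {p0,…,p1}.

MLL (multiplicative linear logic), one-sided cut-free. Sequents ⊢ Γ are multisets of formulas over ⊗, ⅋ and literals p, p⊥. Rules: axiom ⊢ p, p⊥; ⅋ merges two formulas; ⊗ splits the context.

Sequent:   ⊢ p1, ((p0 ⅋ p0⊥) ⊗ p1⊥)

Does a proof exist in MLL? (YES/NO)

Proof tree:
[⊗]  ⊢ p1, ((p0 ⅋ p0⊥) ⊗ p1⊥)
  [⅋]  ⊢ (p0 ⅋ p0⊥)
    [Ax]  ⊢ p0, p0⊥
  [Ax]  ⊢ p1, p1⊥

Result: YES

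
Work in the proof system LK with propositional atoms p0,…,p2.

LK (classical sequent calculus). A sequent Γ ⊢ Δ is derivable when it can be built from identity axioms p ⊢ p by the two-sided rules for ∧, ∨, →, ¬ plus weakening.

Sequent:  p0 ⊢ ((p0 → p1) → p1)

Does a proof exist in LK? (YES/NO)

Derivation (root first):
[→R] p0 ⊢ ((p0 → p1) → p1)
  [→L] p0, (p0 → p1) ⊢ p1
    [Ax] p0 ⊢ p0
    [Ax] p1 ⊢ p1

Result: YES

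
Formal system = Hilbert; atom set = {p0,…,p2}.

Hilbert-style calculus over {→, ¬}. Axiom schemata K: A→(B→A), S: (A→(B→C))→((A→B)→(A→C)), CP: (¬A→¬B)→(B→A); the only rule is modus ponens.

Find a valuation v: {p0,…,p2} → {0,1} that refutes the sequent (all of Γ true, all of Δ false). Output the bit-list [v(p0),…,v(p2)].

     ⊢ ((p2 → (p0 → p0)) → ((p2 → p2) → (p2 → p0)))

Truth-table refutation:
  v=000: Γ:[] Δ:[((p2 → (p0 → p0)) → ((p2 → p2) → (p2 → p0)))=T] refutes=False
  v=001: Γ:[] Δ:[((p2 → (p0 → p0)) → ((p2 → p2) → (p2 → p0)))=F] refutes=True  ← countermodel

Result: [0, 0, 1]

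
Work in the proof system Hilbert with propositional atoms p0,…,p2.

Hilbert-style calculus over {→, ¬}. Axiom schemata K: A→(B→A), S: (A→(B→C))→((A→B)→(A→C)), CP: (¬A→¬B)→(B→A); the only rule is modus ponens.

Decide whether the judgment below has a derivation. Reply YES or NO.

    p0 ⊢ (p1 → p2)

Truth-table refutation:
  v=000: Γ:[p0=F] Δ:[(p1 → p2)=T] refutes=False
  v=001: Γ:[p0=F] Δ:[(p1 → p2)=T] refutes=False
  v=010: Γ:[p0=F] Δ:[(p1 → p2)=F] refutes=False
  v=011: Γ:[p0=F] Δ:[(p1 → p2)=T] refutes=False
  v=100: Γ:[p0=T] Δ:[(p1 → p2)=T] refutes=False
  v=101: Γ:[p0=T] Δ:[(p1 → p2)=T] refutes=False
  v=110: Γ:[p0=T] Δ:[(p1 → p2)=F] refutes=True  ← countermodel

Result: NO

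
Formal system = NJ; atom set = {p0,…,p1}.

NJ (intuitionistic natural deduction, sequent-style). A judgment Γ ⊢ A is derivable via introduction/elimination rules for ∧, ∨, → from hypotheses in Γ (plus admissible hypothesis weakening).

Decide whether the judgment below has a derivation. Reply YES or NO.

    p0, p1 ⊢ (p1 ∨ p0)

Proof tree:
[Wk] p0, p1 ⊢ (p1 ∨ p0)
  [∨I₂] p0 ⊢ (p1 ∨ p0)
    [Ax] p0 ⊢ p0

Result: YES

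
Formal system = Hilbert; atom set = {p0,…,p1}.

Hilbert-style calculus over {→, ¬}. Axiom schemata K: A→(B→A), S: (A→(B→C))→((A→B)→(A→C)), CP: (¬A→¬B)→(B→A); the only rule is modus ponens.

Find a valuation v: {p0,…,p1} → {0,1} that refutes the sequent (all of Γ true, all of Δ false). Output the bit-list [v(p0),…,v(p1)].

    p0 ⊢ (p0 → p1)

Search for a countermodel by truth-table:
  v=00: Γ:[p0=F] Δ:[(p0 → p1)=T] refutes=False
  v=01: Γ:[p0=F] Δ:[(p0 → p1)=T] refutes=False
  v=10: Γ:[p0=T] Δ:[(p0 → p1)=F] refutes=True  ← countermodel

Result: [1, 0]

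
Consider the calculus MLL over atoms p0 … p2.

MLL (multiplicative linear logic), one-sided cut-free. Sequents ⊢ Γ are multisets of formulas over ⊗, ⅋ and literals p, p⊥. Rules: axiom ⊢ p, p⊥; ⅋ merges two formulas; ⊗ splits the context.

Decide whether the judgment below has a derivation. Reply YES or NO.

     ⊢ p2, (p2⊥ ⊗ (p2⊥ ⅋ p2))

Proof tree:
[⊗]  ⊢ p2, (p2⊥ ⊗ (p2⊥ ⅋ p2))
  [Ax]  ⊢ p2, p2⊥
  [⅋]  ⊢ (p2⊥ ⅋ p2)
    [Ax]  ⊢ p2, p2⊥

Result: YES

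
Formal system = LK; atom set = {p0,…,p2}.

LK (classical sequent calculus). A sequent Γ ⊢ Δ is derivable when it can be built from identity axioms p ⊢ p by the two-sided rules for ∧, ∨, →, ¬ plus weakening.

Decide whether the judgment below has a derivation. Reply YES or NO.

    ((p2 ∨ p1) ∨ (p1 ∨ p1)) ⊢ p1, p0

Search for a countermodel by truth-table:
  v=000: Γ:[((p2 ∨ p1) ∨ (p1 ∨ p1))=F] Δ:[p1=F, p0=F] refutes=False
  v=001: Γ:[((p2 ∨ p1) ∨ (p1 ∨ p1))=T] Δ:[p1=F, p0=F] refutes=True  ← countermodel

Result: NO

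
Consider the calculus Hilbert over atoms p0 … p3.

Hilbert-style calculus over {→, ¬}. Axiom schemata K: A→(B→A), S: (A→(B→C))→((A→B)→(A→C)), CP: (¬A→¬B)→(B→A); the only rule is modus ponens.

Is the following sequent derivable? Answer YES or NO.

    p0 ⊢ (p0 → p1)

Truth-table refutation:
  v=0000: Γ:[p0=F] Δ:[(p0 → p1)=T] refutes=False
  v=0001: Γ:[p0=F] Δ:[(p0 → p1)=T] refutes=False
  v=0010: Γ:[p0=F] Δ:[(p0 → p1)=T] refutes=False
  v=0011: Γ:[p0=F] Δ:[(p0 → p1)=T] refutes=False
  v=0100: Γ:[p0=F] Δ:[(p0 → p1)=T] refutes=False
  v=0101: Γ:[p0=F] Δ:[(p0 → p1)=T] refutes=False
  v=0110: Γ:[p0=F] Δ:[(p0 → p1)=T] refutes=False
  v=0111: Γ:[p0=F] Δ:[(p0 → p1)=T] refutes=False
  v=1000: Γ:[p0=T] Δ:[(p0 → p1)=F] refutes=True  ← countermodel

Result: NO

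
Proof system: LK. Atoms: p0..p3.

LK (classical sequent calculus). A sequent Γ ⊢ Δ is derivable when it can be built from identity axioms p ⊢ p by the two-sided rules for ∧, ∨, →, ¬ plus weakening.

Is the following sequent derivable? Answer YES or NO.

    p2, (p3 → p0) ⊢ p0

Enumerate valuations to refute Γ ⊢ Δ:
  v=0000: Γ:[p2=F, (p3 → p0)=T] Δ:[p0=F] refutes=False
  v=0001: Γ:[p2=F, (p3 → p0)=F] Δ:[p0=F] refutes=False
  v=0010: Γ:[p2=T, (p3 → p0)=T] Δ:[p0=F] refutes=True  ← countermodel

Result: NO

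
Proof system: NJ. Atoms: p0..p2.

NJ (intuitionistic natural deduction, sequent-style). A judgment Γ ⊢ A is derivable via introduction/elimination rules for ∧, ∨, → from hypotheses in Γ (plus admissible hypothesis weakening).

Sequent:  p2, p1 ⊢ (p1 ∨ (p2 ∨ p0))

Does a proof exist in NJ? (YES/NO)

Derivation (root first):
[∨I₂] p2, p1 ⊢ (p1 ∨ (p2 ∨ p0))
  [∨I₁] p2, p1 ⊢ (p2 ∨ p0)
    [Wk] p2, p1 ⊢ p2
      [Ax] p2 ⊢ p2

Result: YES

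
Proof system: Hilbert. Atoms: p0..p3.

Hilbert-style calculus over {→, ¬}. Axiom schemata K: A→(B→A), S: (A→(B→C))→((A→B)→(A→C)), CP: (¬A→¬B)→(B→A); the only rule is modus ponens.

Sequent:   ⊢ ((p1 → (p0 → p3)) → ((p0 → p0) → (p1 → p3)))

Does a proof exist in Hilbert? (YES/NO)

Search for a countermodel by truth-table:
  v=0000: Γ:[] Δ:[((p1 → (p0 → p3)) → ((p0 → p0) → (p1 → p3)))=T] refutes=False
  v=0001: Γ:[] Δ:[((p1 → (p0 → p3)) → ((p0 → p0) → (p1 → p3)))=T] refutes=False
  v=0010: Γ:[] Δ:[((p1 → (p0 → p3)) → ((p0 → p0) → (p1 → p3)))=T] refutes=False
  v=0011: Γ:[] Δ:[((p1 → (p0 → p3)) → ((p0 → p0) → (p1 → p3)))=T] refutes=False
  v=0100: Γ:[] Δ:[((p1 → (p0 → p3)) → ((p0 → p0) → (p1 → p3)))=F] refutes=True  ← countermodel

Result: NO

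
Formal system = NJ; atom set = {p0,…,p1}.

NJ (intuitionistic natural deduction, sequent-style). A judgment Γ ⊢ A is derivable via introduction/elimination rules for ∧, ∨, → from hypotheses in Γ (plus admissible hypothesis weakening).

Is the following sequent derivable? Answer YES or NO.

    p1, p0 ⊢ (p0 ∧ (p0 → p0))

Derivation (root first):
[∧I] p1, p0 ⊢ (p0 ∧ (p0 → p0))
  [Ax] p0 ⊢ p0
  [Wk] p1 ⊢ (p0 → p0)
    [→I]  ⊢ (p0 → p0)
      [Ax] p0 ⊢ p0

Result: YES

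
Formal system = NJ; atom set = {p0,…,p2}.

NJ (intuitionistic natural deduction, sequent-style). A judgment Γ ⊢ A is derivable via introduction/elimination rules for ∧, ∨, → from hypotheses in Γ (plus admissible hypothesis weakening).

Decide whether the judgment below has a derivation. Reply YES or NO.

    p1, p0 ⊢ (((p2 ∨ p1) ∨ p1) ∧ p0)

Derivation trace:
[∧I] p1, p0 ⊢ (((p2 ∨ p1) ∨ p1) ∧ p0)
  [∨I₁] p1 ⊢ ((p2 ∨ p1) ∨ p1)
    [∨I₂] p1 ⊢ (p2 ∨ p1)
      [Ax] p1 ⊢ p1
  [Ax] p0 ⊢ p0

Result: YES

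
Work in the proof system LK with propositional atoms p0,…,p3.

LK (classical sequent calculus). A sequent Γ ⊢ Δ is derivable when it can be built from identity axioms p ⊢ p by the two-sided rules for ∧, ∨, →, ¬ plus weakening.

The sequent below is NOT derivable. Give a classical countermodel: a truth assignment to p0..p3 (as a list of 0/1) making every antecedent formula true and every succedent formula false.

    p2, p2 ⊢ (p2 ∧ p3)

Truth-table refutation:
  v=0000: Γ:[p2=F, p2=F] Δ:[(p2 ∧ p3)=F] refutes=False
  v=0001: Γ:[p2=F, p2=F] Δ:[(p2 ∧ p3)=F] refutes=False
  v=0010: Γ:[p2=T, p2=T] Δ:[(p2 ∧ p3)=F] refutes=True  ← countermodel

Result: [0, 0, 1, 0]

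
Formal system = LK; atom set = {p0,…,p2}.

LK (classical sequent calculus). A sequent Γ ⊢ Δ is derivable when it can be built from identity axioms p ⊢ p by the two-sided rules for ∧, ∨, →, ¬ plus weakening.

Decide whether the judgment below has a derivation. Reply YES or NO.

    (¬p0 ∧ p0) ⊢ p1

Derivation (root first):
[WR] (¬p0 ∧ p0) ⊢ p1
  [∧L] (¬p0 ∧ p0) ⊢ 
    [¬L] p0, ¬p0 ⊢ 
      [Ax] p0 ⊢ p0

Result: YES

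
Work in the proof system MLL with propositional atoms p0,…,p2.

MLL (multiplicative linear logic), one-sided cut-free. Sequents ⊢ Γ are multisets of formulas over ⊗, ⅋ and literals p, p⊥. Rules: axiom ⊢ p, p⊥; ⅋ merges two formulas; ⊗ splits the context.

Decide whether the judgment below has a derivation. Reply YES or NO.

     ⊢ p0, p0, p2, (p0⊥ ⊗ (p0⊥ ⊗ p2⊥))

Derivation (root first):
[⊗]  ⊢ p0, p0, p2, (p0⊥ ⊗ (p0⊥ ⊗ p2⊥))
  [Ax]  ⊢ p0, p0⊥
  [⊗]  ⊢ p0, p2, (p0⊥ ⊗ p2⊥)
    [Ax]  ⊢ p0, p0⊥
    [Ax]  ⊢ p2, p2⊥

Result: YES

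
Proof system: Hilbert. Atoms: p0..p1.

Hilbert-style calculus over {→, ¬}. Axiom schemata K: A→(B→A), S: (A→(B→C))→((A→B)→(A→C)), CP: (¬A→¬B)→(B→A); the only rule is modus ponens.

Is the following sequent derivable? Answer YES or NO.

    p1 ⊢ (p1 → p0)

Search for a countermodel by truth-table:
  v=00: Γ:[p1=F] Δ:[(p1 → p0)=T] refutes=False
  v=01: Γ:[p1=T] Δ:[(p1 → p0)=F] refutes=True  ← countermodel

Result: NO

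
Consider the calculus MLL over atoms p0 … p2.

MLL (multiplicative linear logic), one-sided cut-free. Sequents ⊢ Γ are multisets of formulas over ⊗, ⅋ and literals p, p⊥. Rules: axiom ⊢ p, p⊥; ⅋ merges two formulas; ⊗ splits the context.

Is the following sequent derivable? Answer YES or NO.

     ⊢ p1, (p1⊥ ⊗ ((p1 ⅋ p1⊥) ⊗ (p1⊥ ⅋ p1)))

Proof tree:
[⊗]  ⊢ p1, (p1⊥ ⊗ ((p1 ⅋ p1⊥) ⊗ (p1⊥ ⅋ p1)))
  [Ax]  ⊢ p1, p1⊥
  [⊗]  ⊢ ((p1 ⅋ p1⊥) ⊗ (p1⊥ ⅋ p1))
    [⅋]  ⊢ (p1 ⅋ p1⊥)
      [Ax]  ⊢ p1, p1⊥
    [⅋]  ⊢ (p1⊥ ⅋ p1)
      [Ax]  ⊢ p1, p1⊥

Result: YES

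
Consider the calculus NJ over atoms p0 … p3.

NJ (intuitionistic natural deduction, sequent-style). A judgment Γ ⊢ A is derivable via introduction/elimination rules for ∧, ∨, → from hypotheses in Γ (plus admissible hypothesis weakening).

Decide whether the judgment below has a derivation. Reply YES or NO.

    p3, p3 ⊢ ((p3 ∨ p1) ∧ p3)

Derivation (root first):
[Wk] p3, p3 ⊢ ((p3 ∨ p1) ∧ p3)
  [∧I] p3 ⊢ ((p3 ∨ p1) ∧ p3)
    [∨I₁] p3 ⊢ (p3 ∨ p1)
      [Ax] p3 ⊢ p3
    [Ax] p3 ⊢ p3

Result: YES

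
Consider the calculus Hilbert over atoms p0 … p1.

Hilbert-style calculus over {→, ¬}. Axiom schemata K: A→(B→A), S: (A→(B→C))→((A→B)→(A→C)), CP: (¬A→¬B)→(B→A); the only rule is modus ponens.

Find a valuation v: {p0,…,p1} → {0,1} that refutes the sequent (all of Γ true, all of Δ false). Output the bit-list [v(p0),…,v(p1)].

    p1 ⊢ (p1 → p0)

Truth-table refutation:
  v=00: Γ:[p1=F] Δ:[(p1 → p0)=T] refutes=False
  v=01: Γ:[p1=T] Δ:[(p1 → p0)=F] refutes=True  ← countermodel

Result: [0, 1]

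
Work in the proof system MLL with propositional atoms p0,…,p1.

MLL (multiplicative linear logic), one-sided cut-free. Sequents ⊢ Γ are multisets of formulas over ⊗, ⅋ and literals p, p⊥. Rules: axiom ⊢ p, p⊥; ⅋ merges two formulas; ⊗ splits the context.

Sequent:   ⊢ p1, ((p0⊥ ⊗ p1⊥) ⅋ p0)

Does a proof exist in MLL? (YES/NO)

Derivation (root first):
[⅋]  ⊢ p1, ((p0⊥ ⊗ p1⊥) ⅋ p0)
  [⊗]  ⊢ p0, p1, (p0⊥ ⊗ p1⊥)
    [Ax]  ⊢ p0, p0⊥
    [Ax]  ⊢ p1, p1⊥

Result: YES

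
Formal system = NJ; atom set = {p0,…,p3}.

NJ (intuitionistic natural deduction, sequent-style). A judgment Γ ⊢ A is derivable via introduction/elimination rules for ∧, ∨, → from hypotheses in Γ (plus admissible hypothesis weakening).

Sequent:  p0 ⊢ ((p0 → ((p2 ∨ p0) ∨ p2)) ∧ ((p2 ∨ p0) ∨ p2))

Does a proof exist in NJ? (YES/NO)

Proof tree:
[∧I] p0 ⊢ ((p0 → ((p2 ∨ p0) ∨ p2)) ∧ ((p2 ∨ p0) ∨ p2))
  [→I]  ⊢ (p0 → ((p2 ∨ p0) ∨ p2))
    [∨I₁] p0 ⊢ ((p2 ∨ p0) ∨ p2)
      [∨I₂] p0 ⊢ (p2 ∨ p0)
        [Ax] p0 ⊢ p0
  [∨I₁] p0 ⊢ ((p2 ∨ p0) ∨ p2)
    [∨I₂] p0 ⊢ (p2 ∨ p0)
      [Ax] p0 ⊢ p0

Result: YES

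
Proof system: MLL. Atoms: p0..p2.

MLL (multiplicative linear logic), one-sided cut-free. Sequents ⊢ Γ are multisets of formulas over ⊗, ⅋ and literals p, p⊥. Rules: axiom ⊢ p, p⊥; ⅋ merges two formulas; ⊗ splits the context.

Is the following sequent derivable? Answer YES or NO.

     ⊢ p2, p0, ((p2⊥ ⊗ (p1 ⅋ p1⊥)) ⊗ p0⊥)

Proof tree:
[⊗]  ⊢ p2, p0, ((p2⊥ ⊗ (p1 ⅋ p1⊥)) ⊗ p0⊥)
  [⊗]  ⊢ p2, (p2⊥ ⊗ (p1 ⅋ p1⊥))
    [Ax]  ⊢ p2, p2⊥
    [⅋]  ⊢ (p1 ⅋ p1⊥)
      [Ax]  ⊢ p1, p1⊥
  [Ax]  ⊢ p0, p0⊥

Result: YES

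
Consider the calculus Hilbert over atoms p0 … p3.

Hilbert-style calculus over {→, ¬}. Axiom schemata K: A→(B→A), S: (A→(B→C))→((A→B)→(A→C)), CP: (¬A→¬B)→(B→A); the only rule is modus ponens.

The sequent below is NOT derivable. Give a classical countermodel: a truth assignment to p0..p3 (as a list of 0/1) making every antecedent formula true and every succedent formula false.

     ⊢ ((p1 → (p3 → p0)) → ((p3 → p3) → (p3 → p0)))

Truth-table refutation:
  v=0000: Γ:[] Δ:[((p1 → (p3 → p0)) → ((p3 → p3) → (p3 → p0)))=T] refutes=False
  v=0001: Γ:[] Δ:[((p1 → (p3 → p0)) → ((p3 → p3) → (p3 → p0)))=F] refutes=True  ← countermodel

Result: [0, 0, 0, 1]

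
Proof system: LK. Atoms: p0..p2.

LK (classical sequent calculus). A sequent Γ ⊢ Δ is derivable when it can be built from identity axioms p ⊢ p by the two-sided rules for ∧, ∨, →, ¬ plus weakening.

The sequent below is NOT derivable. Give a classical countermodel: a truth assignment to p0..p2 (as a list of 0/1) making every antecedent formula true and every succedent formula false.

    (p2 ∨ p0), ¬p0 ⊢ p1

Enumerate valuations to refute Γ ⊢ Δ:
  v=000: Γ:[(p2 ∨ p0)=F, ¬p0=T] Δ:[p1=F] refutes=False
  v=001: Γ:[(p2 ∨ p0)=T, ¬p0=T] Δ:[p1=F] refutes=True  ← countermodel

Result: [0, 0, 1]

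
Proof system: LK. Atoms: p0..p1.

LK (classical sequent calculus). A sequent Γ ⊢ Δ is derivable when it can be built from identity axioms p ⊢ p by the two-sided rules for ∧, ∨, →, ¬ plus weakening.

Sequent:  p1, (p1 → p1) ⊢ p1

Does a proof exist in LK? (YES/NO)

Proof tree:
[→L] p1, (p1 → p1) ⊢ p1
  [Ax] p1 ⊢ p1
  [WR] p1 ⊢ p1, p1
    [Ax] p1 ⊢ p1

Result: YES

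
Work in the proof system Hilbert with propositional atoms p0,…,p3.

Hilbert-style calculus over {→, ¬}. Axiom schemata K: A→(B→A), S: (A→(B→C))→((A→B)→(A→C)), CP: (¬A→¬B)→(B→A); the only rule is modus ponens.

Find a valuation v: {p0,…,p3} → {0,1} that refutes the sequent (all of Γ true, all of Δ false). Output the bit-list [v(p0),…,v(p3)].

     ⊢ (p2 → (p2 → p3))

Search for a countermodel by truth-table:
  v=0000: Γ:[] Δ:[(p2 → (p2 → p3))=T] refutes=False
  v=0001: Γ:[] Δ:[(p2 → (p2 → p3))=T] refutes=False
  v=0010: Γ:[] Δ:[(p2 → (p2 → p3))=F] refutes=True  ← countermodel

Result: [0, 0, 1, 0]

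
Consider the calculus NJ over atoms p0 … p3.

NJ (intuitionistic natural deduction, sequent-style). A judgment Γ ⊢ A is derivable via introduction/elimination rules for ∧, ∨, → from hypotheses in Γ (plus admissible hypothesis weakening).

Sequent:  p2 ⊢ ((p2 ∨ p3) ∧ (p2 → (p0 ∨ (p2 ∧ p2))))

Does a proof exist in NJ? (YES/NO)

Derivation trace:
[∧I] p2 ⊢ ((p2 ∨ p3) ∧ (p2 → (p0 ∨ (p2 ∧ p2))))
  [∨I₁] p2 ⊢ (p2 ∨ p3)
    [Ax] p2 ⊢ p2
  [→I]  ⊢ (p2 → (p0 ∨ (p2 ∧ p2)))
    [∨I₂] p2 ⊢ (p0 ∨ (p2 ∧ p2))
      [∧I] p2 ⊢ (p2 ∧ p2)
        [Ax] p2 ⊢ p2
        [Ax] p2 ⊢ p2

Result: YES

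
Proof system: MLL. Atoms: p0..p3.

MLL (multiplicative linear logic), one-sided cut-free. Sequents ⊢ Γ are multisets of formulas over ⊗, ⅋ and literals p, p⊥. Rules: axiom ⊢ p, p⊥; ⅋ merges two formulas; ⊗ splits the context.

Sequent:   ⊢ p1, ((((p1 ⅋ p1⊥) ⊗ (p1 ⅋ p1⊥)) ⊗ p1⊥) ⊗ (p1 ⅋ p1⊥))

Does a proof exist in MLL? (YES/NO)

Derivation (root first):
[⊗]  ⊢ p1, ((((p1 ⅋ p1⊥) ⊗ (p1 ⅋ p1⊥)) ⊗ p1⊥) ⊗ (p1 ⅋ p1⊥))
  [⊗]  ⊢ p1, (((p1 ⅋ p1⊥) ⊗ (p1 ⅋ p1⊥)) ⊗ p1⊥)
    [⊗]  ⊢ ((p1 ⅋ p1⊥) ⊗ (p1 ⅋ p1⊥))
      [⅋]  ⊢ (p1 ⅋ p1⊥)
        [Ax]  ⊢ p1, p1⊥
      [⅋]  ⊢ (p1 ⅋ p1⊥)
        [Ax]  ⊢ p1, p1⊥
    [Ax]  ⊢ p1, p1⊥
  [⅋]  ⊢ (p1 ⅋ p1⊥)
    [Ax]  ⊢ p1, p1⊥

Result: YES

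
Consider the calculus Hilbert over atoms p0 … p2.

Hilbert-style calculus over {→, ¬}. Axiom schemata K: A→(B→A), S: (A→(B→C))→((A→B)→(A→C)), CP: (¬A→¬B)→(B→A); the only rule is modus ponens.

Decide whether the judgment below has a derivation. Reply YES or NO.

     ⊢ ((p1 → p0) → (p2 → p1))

Enumerate valuations to refute Γ ⊢ Δ:
  v=000: Γ:[] Δ:[((p1 → p0) → (p2 → p1))=T] refutes=False
  v=001: Γ:[] Δ:[((p1 → p0) → (p2 → p1))=F] refutes=True  ← countermodel

Result: NO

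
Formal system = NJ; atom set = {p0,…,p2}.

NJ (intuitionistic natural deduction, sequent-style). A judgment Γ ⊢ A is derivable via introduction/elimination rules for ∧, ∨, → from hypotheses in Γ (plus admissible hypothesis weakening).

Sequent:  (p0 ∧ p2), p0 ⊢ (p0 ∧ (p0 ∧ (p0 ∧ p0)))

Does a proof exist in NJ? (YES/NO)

Derivation (root first):
[∧I] (p0 ∧ p2), p0 ⊢ (p0 ∧ (p0 ∧ (p0 ∧ p0)))
  [Ax] p0 ⊢ p0
  [Wk] p0, (p0 ∧ p2) ⊢ (p0 ∧ (p0 ∧ p0))
    [∧I] p0 ⊢ (p0 ∧ (p0 ∧ p0))
      [Ax] p0 ⊢ p0
      [∧I] p0 ⊢ (p0 ∧ p0)
        [Ax] p0 ⊢ p0
        [Ax] p0 ⊢ p0

Result: YES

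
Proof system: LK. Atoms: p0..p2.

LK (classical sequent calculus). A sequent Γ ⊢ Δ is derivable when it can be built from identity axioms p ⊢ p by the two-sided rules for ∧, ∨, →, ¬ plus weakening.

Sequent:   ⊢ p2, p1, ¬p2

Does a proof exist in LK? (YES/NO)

Derivation (root first):
[¬R]  ⊢ p2, p1, ¬p2
  [WR] p2 ⊢ p2, p1
    [Ax] p2 ⊢ p2

Result: YES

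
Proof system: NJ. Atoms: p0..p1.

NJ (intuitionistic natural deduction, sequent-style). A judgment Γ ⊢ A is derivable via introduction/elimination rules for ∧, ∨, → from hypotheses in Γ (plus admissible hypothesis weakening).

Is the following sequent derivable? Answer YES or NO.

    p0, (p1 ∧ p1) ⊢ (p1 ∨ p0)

Derivation (root first):
[Wk] p0, (p1 ∧ p1) ⊢ (p1 ∨ p0)
  [∨I₂] p0 ⊢ (p1 ∨ p0)
    [Ax] p0 ⊢ p0

Result: YES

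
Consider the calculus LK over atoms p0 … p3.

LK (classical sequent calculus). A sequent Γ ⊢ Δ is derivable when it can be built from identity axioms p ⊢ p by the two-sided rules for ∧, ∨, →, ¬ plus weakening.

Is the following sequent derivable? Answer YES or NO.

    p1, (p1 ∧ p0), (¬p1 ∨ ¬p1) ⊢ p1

Derivation (root first):
[∨L] p1, (p1 ∧ p0), (¬p1 ∨ ¬p1) ⊢ p1
  [¬L] (p1 ∧ p0), ¬p1 ⊢ 
    [∧L] (p1 ∧ p0) ⊢ p1
      [WL] p1, p0 ⊢ p1
        [Ax] p1 ⊢ p1
  [WR] p1, ¬p1 ⊢ p1
    [¬L] p1, ¬p1 ⊢ 
      [Ax] p1 ⊢ p1

Result: YES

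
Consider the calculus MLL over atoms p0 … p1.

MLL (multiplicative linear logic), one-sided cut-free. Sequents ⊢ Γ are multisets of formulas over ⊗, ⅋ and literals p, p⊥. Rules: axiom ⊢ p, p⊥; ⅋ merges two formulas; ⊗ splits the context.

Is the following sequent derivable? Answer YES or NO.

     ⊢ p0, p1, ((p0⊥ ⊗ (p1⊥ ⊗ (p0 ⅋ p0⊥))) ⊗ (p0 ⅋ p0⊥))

Derivation (root first):
[⊗]  ⊢ p0, p1, ((p0⊥ ⊗ (p1⊥ ⊗ (p0 ⅋ p0⊥))) ⊗ (p0 ⅋ p0⊥))
  [⊗]  ⊢ p0, p1, (p0⊥ ⊗ (p1⊥ ⊗ (p0 ⅋ p0⊥)))
    [Ax]  ⊢ p0, p0⊥
    [⊗]  ⊢ p1, (p1⊥ ⊗ (p0 ⅋ p0⊥))
      [Ax]  ⊢ p1, p1⊥
      [⅋]  ⊢ (p0 ⅋ p0⊥)
        [Ax]  ⊢ p0, p0⊥
  [⅋]  ⊢ (p0 ⅋ p0⊥)
    [Ax]  ⊢ p0, p0⊥

Result: YES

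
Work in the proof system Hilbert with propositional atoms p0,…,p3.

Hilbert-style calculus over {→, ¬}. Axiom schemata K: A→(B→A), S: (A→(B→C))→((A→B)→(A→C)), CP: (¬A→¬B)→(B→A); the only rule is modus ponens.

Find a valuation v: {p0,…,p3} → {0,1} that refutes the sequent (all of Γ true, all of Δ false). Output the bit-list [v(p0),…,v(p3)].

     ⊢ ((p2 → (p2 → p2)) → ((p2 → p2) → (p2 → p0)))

Enumerate valuations to refute Γ ⊢ Δ:
  v=0000: Γ:[] Δ:[((p2 → (p2 → p2)) → ((p2 → p2) → (p2 → p0)))=T] refutes=False
  v=0001: Γ:[] Δ:[((p2 → (p2 → p2)) → ((p2 → p2) → (p2 → p0)))=T] refutes=False
  v=0010: Γ:[] Δ:[((p2 → (p2 → p2)) → ((p2 → p2) → (p2 → p0)))=F] refutes=True  ← countermodel

Result: [0, 0, 1, 0]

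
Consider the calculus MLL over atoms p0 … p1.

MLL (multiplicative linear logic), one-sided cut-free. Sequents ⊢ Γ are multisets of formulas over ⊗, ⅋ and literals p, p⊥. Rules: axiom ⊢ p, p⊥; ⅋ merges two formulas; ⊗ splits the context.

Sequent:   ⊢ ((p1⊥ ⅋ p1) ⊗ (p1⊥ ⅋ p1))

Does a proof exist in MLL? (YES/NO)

Proof tree:
[⊗]  ⊢ ((p1⊥ ⅋ p1) ⊗ (p1⊥ ⅋ p1))
  [⅋]  ⊢ (p1⊥ ⅋ p1)
    [Ax]  ⊢ p1, p1⊥
  [⅋]  ⊢ (p1⊥ ⅋ p1)
    [Ax]  ⊢ p1, p1⊥

Result: YES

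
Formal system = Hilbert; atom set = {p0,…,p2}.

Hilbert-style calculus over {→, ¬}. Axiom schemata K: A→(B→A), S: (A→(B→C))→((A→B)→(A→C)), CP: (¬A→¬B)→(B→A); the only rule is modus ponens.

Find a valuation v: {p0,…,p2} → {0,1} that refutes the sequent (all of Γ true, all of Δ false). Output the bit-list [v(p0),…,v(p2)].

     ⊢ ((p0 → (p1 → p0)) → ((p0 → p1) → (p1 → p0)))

Enumerate valuations to refute Γ ⊢ Δ:
  v=000: Γ:[] Δ:[((p0 → (p1 → p0)) → ((p0 → p1) → (p1 → p0)))=T] refutes=False
  v=001: Γ:[] Δ:[((p0 → (p1 → p0)) → ((p0 → p1) → (p1 → p0)))=T] refutes=False
  v=010: Γ:[] Δ:[((p0 → (p1 → p0)) → ((p0 → p1) → (p1 → p0)))=F] refutes=True  ← countermodel

Result: [0, 1, 0]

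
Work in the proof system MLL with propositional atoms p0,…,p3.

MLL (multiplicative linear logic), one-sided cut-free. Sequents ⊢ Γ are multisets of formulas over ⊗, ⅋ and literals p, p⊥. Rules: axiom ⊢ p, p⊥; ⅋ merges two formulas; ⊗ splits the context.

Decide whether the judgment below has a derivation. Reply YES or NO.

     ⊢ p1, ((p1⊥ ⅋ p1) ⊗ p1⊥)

Proof tree:
[⊗]  ⊢ p1, ((p1⊥ ⅋ p1) ⊗ p1⊥)
  [⅋]  ⊢ (p1⊥ ⅋ p1)
    [Ax]  ⊢ p1, p1⊥
  [Ax]  ⊢ p1, p1⊥

Result: YES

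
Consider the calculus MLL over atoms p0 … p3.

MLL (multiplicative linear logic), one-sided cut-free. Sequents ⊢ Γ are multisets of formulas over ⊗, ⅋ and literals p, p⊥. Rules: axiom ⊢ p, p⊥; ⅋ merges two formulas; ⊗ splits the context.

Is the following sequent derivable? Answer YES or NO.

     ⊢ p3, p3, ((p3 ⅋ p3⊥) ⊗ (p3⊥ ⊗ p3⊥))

Derivation (root first):
[⊗]  ⊢ p3, p3, ((p3 ⅋ p3⊥) ⊗ (p3⊥ ⊗ p3⊥))
  [⅋]  ⊢ (p3 ⅋ p3⊥)
    [Ax]  ⊢ p3, p3⊥
  [⊗]  ⊢ p3, p3, (p3⊥ ⊗ p3⊥)
    [Ax]  ⊢ p3, p3⊥
    [Ax]  ⊢ p3, p3⊥

Result: YES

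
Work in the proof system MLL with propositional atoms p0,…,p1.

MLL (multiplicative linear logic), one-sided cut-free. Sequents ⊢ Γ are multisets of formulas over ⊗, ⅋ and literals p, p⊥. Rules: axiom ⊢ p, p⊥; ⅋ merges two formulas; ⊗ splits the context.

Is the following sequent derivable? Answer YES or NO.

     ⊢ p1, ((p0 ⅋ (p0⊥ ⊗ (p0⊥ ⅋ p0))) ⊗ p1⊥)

Derivation (root first):
[⊗]  ⊢ p1, ((p0 ⅋ (p0⊥ ⊗ (p0⊥ ⅋ p0))) ⊗ p1⊥)
  [⅋]  ⊢ (p0 ⅋ (p0⊥ ⊗ (p0⊥ ⅋ p0)))
    [⊗]  ⊢ p0, (p0⊥ ⊗ (p0⊥ ⅋ p0))
      [Ax]  ⊢ p0, p0⊥
      [⅋]  ⊢ (p0⊥ ⅋ p0)
        [Ax]  ⊢ p0, p0⊥
  [Ax]  ⊢ p1, p1⊥

Result: YES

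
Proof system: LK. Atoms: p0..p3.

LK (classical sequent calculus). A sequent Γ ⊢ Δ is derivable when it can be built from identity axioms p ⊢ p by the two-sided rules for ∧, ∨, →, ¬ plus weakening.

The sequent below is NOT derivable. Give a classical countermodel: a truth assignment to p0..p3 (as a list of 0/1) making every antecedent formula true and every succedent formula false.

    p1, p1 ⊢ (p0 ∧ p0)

Enumerate valuations to refute Γ ⊢ Δ:
  v=0000: Γ:[p1=F, p1=F] Δ:[(p0 ∧ p0)=F] refutes=False
  v=0001: Γ:[p1=F, p1=F] Δ:[(p0 ∧ p0)=F] refutes=False
  v=0010: Γ:[p1=F, p1=F] Δ:[(p0 ∧ p0)=F] refutes=False
  v=0011: Γ:[p1=F, p1=F] Δ:[(p0 ∧ p0)=F] refutes=False
  v=0100: Γ:[p1=T, p1=T] Δ:[(p0 ∧ p0)=F] refutes=True  ← countermodel

Result: [0, 1, 0, 0]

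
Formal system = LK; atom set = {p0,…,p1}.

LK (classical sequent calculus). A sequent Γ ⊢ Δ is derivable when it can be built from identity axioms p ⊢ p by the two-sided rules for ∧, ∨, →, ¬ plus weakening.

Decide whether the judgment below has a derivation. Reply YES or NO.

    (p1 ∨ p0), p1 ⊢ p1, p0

Derivation trace:
[WL] (p1 ∨ p0), p1 ⊢ p1, p0
  [∨L] (p1 ∨ p0) ⊢ p1, p0
    [WR] p1 ⊢ p1, p1
      [Ax] p1 ⊢ p1
    [Ax] p0 ⊢ p0

Result: YES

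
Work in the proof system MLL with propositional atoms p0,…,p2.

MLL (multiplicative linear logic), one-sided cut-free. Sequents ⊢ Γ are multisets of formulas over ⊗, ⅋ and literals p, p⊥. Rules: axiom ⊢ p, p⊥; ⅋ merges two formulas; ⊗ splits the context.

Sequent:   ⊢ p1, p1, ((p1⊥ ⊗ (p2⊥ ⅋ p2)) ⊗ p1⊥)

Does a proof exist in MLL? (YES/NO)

Proof tree:
[⊗]  ⊢ p1, p1, ((p1⊥ ⊗ (p2⊥ ⅋ p2)) ⊗ p1⊥)
  [⊗]  ⊢ p1, (p1⊥ ⊗ (p2⊥ ⅋ p2))
    [Ax]  ⊢ p1, p1⊥
    [⅋]  ⊢ (p2⊥ ⅋ p2)
      [Ax]  ⊢ p2, p2⊥
  [Ax]  ⊢ p1, p1⊥

Result: YES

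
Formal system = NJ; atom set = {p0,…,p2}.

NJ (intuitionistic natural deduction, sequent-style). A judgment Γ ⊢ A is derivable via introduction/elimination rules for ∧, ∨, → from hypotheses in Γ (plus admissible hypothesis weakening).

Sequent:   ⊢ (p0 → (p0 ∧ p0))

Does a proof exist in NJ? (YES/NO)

Proof tree:
[→I]  ⊢ (p0 → (p0 ∧ p0))
  [∧I] p0 ⊢ (p0 ∧ p0)
    [Ax] p0 ⊢ p0
    [Ax] p0 ⊢ p0

Result: YES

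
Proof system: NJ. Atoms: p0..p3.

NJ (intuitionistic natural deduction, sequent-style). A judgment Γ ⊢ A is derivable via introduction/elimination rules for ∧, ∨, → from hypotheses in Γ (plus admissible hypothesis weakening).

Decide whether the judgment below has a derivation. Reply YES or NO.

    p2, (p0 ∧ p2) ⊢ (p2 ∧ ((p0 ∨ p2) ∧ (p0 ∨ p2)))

Proof tree:
[∧I] p2, (p0 ∧ p2) ⊢ (p2 ∧ ((p0 ∨ p2) ∧ (p0 ∨ p2)))
  [Wk] p2, (p0 ∧ p2) ⊢ p2
    [Ax] p2 ⊢ p2
  [∧I] p2 ⊢ ((p0 ∨ p2) ∧ (p0 ∨ p2))
    [∨I₂] p2 ⊢ (p0 ∨ p2)
      [Ax] p2 ⊢ p2
    [∨I₂] p2 ⊢ (p0 ∨ p2)
      [Ax] p2 ⊢ p2

Result: YES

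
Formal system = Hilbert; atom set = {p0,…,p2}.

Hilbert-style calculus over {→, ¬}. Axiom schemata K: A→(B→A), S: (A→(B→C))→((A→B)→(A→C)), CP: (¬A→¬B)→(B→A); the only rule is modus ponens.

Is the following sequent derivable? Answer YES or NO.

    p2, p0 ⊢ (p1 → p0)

Proof tree:
[MP] p2, p0 ⊢ (p1 → p0)
  [K]  ⊢ (p0 → (p1 → p0))
  [MP] p2, p0 ⊢ p0
    [MP] p0 ⊢ (p2 → p0)
      [K]  ⊢ (p0 → (p2 → p0))
      [Hyp] p0 ⊢ p0
    [Hyp] p2 ⊢ p2

Result: YES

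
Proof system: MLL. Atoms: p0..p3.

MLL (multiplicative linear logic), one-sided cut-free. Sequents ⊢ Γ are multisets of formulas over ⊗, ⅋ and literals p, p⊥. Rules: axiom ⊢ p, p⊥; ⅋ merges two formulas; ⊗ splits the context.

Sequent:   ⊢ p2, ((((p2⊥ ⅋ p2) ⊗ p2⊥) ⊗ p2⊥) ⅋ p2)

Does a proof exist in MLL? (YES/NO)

Derivation (root first):
[⅋]  ⊢ p2, ((((p2⊥ ⅋ p2) ⊗ p2⊥) ⊗ p2⊥) ⅋ p2)
  [⊗]  ⊢ p2, p2, (((p2⊥ ⅋ p2) ⊗ p2⊥) ⊗ p2⊥)
    [⊗]  ⊢ p2, ((p2⊥ ⅋ p2) ⊗ p2⊥)
      [⅋]  ⊢ (p2⊥ ⅋ p2)
        [Ax]  ⊢ p2, p2⊥
      [Ax]  ⊢ p2, p2⊥
    [Ax]  ⊢ p2, p2⊥

Result: YES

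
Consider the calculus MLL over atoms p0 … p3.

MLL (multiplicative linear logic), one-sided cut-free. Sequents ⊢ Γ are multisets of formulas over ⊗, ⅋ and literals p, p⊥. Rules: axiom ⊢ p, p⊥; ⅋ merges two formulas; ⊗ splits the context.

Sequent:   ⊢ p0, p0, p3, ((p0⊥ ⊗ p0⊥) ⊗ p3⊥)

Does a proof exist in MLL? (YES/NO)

Derivation (root first):
[⊗]  ⊢ p0, p0, p3, ((p0⊥ ⊗ p0⊥) ⊗ p3⊥)
  [⊗]  ⊢ p0, p0, (p0⊥ ⊗ p0⊥)
    [Ax]  ⊢ p0, p0⊥
    [Ax]  ⊢ p0, p0⊥
  [Ax]  ⊢ p3, p3⊥

Result: YES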